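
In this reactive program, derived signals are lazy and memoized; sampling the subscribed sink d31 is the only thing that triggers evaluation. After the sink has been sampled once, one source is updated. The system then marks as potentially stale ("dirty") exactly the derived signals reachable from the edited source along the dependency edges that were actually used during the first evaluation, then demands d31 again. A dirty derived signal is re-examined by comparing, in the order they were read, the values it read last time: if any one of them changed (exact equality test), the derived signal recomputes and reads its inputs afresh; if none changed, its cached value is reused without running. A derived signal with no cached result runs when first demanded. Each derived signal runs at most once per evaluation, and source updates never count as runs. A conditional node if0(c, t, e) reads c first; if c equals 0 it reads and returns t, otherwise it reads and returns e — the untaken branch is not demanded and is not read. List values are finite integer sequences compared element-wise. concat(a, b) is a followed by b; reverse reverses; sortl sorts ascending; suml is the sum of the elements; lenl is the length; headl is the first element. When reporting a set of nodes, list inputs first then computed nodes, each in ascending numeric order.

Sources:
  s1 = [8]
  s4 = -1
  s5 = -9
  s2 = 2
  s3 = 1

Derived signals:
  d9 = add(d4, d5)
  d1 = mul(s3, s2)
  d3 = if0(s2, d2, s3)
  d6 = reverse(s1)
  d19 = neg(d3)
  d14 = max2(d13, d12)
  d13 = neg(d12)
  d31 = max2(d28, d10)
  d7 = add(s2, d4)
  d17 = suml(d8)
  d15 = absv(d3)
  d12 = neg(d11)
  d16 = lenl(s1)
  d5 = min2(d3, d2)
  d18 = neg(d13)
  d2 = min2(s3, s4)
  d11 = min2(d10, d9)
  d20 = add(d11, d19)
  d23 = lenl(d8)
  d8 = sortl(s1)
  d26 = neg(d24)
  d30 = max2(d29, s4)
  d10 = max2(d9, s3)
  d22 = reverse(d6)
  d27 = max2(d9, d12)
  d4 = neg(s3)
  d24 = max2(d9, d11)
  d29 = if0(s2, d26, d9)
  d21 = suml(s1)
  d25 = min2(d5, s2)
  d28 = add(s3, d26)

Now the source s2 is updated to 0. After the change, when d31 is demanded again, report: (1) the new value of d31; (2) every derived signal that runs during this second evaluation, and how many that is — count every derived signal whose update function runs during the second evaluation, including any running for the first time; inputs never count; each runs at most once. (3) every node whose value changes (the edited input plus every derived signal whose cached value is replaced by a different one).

Demanding d31 again yields 3.
2 derived signals run: d3, d5.
The nodes whose values change: s2, d3.
Note the absorption at d5: it re-runs yet its value is the same, leaving the output's value untouched.

First demand of the output computes:
  d2 = min2(1, -1) = -1
  d3 = if0(s2=2 -> else branch s3) = 1
  d4 = neg(1) = -1
  d5 = min2(1, -1) = -1
  d9 = add(-1, -1) = -2
  d10 = max2(-2, 1) = 1
  d11 = min2(1, -2) = -2
  d24 = max2(-2, -2) = -2
  d26 = neg(-2) = 2
  d28 = add(1, 2) = 3
  d31 = max2(3, 1) = 3

After the edit, cleaning proceeds:
  d3: a read changed (s2 2->0) — executes, giving -1.
  d5: a read changed (d3 1->-1) — executes, giving -1 — identical to its old value.
  d9: dirty, but its reads are unchanged (d4 unchanged, d5 unchanged); cached -2 stands.
  d10: dirty, but its reads are unchanged (d9 unchanged, s3 unchanged); cached 1 stands.
  d11: dirty, but its reads are unchanged (d10 unchanged, d9 unchanged); cached -2 stands.
  d24: dirty, but its reads are unchanged (d9 unchanged, d11 unchanged); cached -2 stands.
  d26: dirty, but its reads are unchanged (d24 unchanged); cached 2 stands.
  d28: dirty, but its reads are unchanged (s3 unchanged, d26 unchanged); cached 3 stands.
  d31: dirty, but its reads are unchanged (d28 unchanged, d10 unchanged); cached 3 stands.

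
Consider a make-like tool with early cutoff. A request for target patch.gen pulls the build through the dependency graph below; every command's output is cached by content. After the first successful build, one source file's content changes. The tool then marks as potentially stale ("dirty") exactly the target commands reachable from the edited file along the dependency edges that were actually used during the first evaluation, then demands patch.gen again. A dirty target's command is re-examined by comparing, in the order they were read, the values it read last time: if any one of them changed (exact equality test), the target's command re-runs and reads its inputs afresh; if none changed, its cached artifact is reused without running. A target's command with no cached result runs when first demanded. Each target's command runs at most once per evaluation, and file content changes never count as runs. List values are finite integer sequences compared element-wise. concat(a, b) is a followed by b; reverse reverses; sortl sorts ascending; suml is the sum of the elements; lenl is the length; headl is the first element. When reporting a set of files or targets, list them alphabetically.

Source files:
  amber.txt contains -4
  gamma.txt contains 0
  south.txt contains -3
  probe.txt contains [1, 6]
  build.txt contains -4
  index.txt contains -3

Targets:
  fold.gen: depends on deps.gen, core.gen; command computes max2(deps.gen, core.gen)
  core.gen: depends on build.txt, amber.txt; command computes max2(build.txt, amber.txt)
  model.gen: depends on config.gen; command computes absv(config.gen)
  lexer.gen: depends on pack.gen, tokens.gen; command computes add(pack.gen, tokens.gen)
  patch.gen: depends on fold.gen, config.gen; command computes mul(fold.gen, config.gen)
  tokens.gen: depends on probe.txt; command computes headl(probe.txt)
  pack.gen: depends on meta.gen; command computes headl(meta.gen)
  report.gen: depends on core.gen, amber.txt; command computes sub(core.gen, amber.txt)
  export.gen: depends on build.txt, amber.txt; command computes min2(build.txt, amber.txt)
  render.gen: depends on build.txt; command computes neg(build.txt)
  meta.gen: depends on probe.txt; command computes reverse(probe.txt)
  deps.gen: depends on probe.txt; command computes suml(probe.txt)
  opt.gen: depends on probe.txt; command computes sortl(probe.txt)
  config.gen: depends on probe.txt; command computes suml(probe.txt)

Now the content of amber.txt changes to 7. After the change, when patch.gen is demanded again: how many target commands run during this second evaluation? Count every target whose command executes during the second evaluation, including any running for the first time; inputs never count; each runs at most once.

2 target commands run: core.gen, fold.gen.
Note the absorption at fold.gen: it re-runs yet its value is the same, leaving the output's value untouched.

First demand of the output computes:
  config.gen = suml([1, 6]) = 7
  core.gen = max2(-4, -4) = -4
  deps.gen = suml([1, 6]) = 7
  fold.gen = max2(7, -4) = 7
  patch.gen = mul(7, 7) = 49

After the edit, cleaning proceeds:
  core.gen: a read changed (amber.txt -4->7) — executes, giving 7.
  fold.gen: a read changed (core.gen -4->7) — executes, giving 7 — identical to its old value.
  patch.gen: dirty, but its reads are unchanged (fold.gen unchanged, config.gen unchanged); cached 49 stands.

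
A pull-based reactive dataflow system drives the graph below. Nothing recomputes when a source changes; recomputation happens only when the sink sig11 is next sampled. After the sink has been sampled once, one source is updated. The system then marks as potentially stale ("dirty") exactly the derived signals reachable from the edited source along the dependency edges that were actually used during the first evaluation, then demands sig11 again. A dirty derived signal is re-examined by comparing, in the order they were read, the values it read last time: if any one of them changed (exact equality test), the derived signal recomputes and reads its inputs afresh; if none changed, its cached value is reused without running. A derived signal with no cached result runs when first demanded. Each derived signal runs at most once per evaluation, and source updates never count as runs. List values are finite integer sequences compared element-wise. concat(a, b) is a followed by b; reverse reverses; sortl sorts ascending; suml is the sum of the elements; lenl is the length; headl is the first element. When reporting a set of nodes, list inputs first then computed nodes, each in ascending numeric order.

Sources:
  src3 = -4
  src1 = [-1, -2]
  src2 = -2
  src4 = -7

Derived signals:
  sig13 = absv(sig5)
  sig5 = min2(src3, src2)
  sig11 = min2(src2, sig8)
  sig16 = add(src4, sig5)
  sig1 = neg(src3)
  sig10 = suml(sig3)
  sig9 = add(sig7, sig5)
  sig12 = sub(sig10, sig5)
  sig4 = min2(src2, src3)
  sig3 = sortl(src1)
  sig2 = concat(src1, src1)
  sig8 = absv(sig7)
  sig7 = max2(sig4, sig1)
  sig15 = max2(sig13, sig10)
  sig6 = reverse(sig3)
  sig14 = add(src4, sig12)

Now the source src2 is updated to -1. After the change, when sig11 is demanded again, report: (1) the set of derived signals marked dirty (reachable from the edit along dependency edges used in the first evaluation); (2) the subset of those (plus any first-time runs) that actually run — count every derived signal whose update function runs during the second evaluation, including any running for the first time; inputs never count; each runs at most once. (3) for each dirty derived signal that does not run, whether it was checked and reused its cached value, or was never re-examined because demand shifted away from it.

Marked dirty: sig4, sig7, sig8, sig11.
Derived signals that run: sig4, sig11 — 2 in total.
Checked but reused from cache: sig7, sig8.
Key observation: the cutoff stops propagation at sig7 — its inputs' values are unchanged, so it reuses its cache.

First evaluation (everything demanded from the output):
  sig1 = neg(-4) = 4
  sig4 = min2(-2, -4) = -4
  sig7 = max2(-4, 4) = 4
  sig8 = absv(4) = 4
  sig11 = min2(-2, 4) = -2

Propagation after the edit:
  sig4: runs — src2 -2->-1; result -4 (same value as before).
  sig7: checked — values it read are unchanged (sig4 unchanged, sig1 unchanged); reused cached 4 without running.
  sig8: checked — values it read are unchanged (sig7 unchanged); reused cached 4 without running.
  sig11: runs — src2 -2->-1; result -1.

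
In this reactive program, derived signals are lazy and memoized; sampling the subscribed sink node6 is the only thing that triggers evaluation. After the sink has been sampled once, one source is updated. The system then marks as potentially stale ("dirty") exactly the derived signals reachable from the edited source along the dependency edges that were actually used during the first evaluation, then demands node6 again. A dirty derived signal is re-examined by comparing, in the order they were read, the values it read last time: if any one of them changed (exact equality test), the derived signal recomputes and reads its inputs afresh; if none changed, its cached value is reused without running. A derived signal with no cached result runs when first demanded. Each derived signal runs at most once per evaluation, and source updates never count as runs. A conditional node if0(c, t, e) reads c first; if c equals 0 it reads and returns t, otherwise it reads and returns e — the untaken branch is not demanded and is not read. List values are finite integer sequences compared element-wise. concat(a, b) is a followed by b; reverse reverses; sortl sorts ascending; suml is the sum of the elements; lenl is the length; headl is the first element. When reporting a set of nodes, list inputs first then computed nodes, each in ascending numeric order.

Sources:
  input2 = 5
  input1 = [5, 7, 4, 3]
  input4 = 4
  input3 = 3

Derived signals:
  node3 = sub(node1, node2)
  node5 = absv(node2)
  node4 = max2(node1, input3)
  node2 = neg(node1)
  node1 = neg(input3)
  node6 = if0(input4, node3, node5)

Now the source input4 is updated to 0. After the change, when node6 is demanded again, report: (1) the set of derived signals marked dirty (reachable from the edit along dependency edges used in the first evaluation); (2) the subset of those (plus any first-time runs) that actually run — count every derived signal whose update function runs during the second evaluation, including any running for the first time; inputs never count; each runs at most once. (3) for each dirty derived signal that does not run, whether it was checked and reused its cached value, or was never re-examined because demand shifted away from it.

The edit dirties: node6.
2 derived signals run: node3, node6.
No dirty derived signal escaped a run.
Note the branch switch — node3 had no cache and runs now for the first time.

First demand of the output computes:
  node1 = neg(3) = -3
  node2 = neg(-3) = 3
  node5 = absv(3) = 3
  node6 = if0(input4=4 -> else branch node5) = 3

After the edit, cleaning proceeds:
  node3: had never run; runs now, result -6.
  node6: a read changed (input4 4->0) — executes, giving -6.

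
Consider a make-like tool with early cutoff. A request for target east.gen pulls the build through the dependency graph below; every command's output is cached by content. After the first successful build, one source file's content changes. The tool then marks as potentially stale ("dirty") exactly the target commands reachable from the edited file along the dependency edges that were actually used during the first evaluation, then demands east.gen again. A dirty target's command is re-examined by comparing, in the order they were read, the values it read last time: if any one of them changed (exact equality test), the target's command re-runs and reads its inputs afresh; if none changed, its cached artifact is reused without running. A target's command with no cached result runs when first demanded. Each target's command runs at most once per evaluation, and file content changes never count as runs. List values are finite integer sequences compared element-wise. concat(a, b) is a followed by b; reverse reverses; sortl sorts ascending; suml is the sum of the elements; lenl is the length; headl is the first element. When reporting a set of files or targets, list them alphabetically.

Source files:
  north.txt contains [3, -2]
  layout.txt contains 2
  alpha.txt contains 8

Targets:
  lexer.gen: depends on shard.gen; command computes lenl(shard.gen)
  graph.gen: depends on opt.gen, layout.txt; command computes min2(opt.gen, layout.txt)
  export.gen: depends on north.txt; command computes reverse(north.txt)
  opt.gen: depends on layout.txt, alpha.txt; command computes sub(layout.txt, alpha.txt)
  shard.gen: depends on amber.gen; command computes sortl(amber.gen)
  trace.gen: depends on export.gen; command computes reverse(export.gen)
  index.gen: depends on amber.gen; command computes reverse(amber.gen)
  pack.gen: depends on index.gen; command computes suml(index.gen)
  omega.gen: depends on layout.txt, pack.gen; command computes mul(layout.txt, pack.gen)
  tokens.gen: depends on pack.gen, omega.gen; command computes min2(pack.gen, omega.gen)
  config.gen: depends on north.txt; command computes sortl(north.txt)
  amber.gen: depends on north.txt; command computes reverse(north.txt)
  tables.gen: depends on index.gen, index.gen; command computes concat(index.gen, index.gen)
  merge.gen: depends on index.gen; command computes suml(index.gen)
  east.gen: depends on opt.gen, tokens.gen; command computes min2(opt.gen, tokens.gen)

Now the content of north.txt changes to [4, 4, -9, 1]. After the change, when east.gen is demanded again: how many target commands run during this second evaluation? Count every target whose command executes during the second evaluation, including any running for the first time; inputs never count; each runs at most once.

First demand of the output computes:
  amber.gen = reverse([3, -2]) = [-2, 3]
  index.gen = reverse([-2, 3]) = [3, -2]
  opt.gen = sub(2, 8) = -6
  pack.gen = suml([3, -2]) = 1
  omega.gen = mul(2, 1) = 2
  tokens.gen = min2(1, 2) = 1
  east.gen = min2(-6, 1) = -6

After the edit, cleaning proceeds:
  amber.gen: a read changed (north.txt [3, -2]->[4, 4, -9, 1]) — executes, giving [1, -9, 4, 4].
  index.gen: a read changed (amber.gen [-2, 3]->[1, -9, 4, 4]) — executes, giving [4, 4, -9, 1].
  pack.gen: a read changed (index.gen [3, -2]->[4, 4, -9, 1]) — executes, giving 0.
  omega.gen: a read changed (pack.gen 1->0) — executes, giving 0.
  tokens.gen: a read changed (pack.gen 1->0; omega.gen 2->0) — executes, giving 0.
  east.gen: a read changed (tokens.gen 1->0) — executes, giving -6 — identical to its old value.

6 target commands run: amber.gen, east.gen, index.gen, omega.gen, pack.gen, tokens.gen.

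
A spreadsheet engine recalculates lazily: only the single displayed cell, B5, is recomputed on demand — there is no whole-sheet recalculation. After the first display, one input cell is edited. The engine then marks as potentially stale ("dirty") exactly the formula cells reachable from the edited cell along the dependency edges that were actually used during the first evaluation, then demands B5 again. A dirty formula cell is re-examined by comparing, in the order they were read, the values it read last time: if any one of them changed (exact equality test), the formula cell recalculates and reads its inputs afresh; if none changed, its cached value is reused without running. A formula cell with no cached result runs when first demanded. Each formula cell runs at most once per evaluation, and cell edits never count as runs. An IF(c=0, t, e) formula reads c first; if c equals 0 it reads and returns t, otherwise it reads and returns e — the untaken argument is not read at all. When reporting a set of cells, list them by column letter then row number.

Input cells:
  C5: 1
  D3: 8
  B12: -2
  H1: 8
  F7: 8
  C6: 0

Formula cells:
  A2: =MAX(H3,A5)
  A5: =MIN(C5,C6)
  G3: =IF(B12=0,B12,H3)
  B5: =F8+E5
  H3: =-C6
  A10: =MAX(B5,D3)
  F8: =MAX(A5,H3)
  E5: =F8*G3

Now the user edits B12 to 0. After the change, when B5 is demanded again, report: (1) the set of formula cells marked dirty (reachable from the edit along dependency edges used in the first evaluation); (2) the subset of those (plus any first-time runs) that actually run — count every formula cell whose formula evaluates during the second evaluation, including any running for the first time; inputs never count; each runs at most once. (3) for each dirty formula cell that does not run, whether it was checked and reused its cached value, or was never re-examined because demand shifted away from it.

Marked dirty: B5, E5, G3.
Formula cells that run: G3 — 1 in total.
Checked but reused from cache: B5, E5.
Key observation: the change is absorbed at G3 — it re-runs but produces the same value, and the output's value is unchanged.

First evaluation (everything demanded from the output):
  A5 = MIN(1, 0) = 0
  H3 = -(0) = 0
  F8 = MAX(0, 0) = 0
  G3 = IF(B12=0: B12=-2 -> else branch H3) = 0
  E5 = 0 * 0 = 0
  B5 = 0 + 0 = 0

Propagation after the edit:
  G3: runs — B12 -2->0; result 0 (same value as before).
  E5: checked — values it read are unchanged (F8 unchanged, G3 unchanged); reused cached 0 without running.
  B5: checked — values it read are unchanged (F8 unchanged, E5 unchanged); reused cached 0 without running.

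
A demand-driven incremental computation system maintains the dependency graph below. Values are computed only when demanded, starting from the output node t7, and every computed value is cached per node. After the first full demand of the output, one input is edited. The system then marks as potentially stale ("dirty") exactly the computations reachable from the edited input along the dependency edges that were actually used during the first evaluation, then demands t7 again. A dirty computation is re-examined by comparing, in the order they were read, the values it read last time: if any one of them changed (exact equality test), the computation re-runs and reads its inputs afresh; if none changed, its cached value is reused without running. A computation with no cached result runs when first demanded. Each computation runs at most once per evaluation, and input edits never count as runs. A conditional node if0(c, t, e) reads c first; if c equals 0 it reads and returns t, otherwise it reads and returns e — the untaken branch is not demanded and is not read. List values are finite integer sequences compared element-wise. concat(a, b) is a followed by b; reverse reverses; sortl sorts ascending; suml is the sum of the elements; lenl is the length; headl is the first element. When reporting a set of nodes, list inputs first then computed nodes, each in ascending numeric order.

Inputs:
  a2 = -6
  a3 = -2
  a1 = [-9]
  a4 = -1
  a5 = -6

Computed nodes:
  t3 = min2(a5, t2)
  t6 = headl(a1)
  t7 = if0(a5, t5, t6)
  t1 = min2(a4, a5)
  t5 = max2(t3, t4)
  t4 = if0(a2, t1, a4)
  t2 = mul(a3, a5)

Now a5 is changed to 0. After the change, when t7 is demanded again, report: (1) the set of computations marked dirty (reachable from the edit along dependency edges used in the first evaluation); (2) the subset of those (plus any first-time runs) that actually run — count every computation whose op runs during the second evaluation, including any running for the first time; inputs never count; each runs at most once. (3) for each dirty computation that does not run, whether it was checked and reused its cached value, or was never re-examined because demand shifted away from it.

Marked dirty: t7.
Computations that run: t2, t3, t4, t5, t7 — 5 in total.
Every dirty computation ran.
Key observation: a condition flipped, so demand reaches new nodes — t2, t3, t4, t5 run for the first time.

First evaluation (everything demanded from the output):
  t6 = headl([-9]) = -9
  t7 = if0(a5=-6 -> else branch t6) = -9

Propagation after the edit:
  t2: demanded for the first time — runs, produces 0.
  t3: demanded for the first time — runs, produces 0.
  t4: demanded for the first time — runs, produces -1.
  t5: demanded for the first time — runs, produces 0.
  t7: runs — a5 -6->0; result 0.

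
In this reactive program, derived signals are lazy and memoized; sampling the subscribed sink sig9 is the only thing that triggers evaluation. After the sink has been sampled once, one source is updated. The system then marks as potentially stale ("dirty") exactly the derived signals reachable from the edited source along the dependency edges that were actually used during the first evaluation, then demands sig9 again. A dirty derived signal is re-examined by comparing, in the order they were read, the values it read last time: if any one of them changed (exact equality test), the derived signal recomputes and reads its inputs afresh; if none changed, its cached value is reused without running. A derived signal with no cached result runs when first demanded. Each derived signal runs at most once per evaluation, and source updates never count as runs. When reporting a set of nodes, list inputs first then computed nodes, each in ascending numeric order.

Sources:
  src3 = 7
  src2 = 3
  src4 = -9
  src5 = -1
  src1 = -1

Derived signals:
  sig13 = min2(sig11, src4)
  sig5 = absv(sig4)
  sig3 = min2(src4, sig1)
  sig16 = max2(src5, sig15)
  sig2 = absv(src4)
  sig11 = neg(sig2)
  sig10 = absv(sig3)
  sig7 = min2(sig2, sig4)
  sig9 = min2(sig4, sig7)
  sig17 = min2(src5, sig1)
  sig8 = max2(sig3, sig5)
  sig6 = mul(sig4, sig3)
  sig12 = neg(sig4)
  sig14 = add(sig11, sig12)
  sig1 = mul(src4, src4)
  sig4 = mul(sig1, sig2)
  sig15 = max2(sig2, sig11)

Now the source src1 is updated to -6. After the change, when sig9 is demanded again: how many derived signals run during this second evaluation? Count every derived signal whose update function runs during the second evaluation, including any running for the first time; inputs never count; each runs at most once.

0 derived signals run: none.
Note the shortcut — nothing in the graph depends on src1 at all, so no recomputation happens.

First demand of the output computes:
  sig1 = mul(-9, -9) = 81
  sig2 = absv(-9) = 9
  sig4 = mul(81, 9) = 729
  sig7 = min2(9, 729) = 9
  sig9 = min2(729, 9) = 9

After the edit, cleaning proceeds:
  no node depends on src1 at all; the second demand re-runs nothing.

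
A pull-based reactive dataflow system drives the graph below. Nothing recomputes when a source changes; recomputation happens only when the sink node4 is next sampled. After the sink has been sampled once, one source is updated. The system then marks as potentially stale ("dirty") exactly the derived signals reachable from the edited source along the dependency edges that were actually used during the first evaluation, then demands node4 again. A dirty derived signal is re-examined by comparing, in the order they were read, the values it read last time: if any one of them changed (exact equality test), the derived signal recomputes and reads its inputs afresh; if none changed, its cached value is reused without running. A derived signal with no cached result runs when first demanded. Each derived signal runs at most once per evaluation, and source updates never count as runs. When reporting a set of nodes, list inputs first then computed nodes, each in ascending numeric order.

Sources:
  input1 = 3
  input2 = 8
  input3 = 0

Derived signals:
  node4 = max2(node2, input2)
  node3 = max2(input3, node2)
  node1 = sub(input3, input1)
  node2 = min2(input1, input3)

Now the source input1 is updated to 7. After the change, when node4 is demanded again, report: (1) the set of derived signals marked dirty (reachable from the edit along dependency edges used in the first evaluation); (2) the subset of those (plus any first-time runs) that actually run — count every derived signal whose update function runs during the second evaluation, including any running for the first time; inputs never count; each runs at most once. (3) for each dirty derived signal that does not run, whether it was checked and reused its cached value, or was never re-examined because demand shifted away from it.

Marked dirty: node2, node4.
Derived signals that run: node2 — 1 in total.
Checked but reused from cache: node4.
Key observation: the change is absorbed at node2 — it re-runs but produces the same value, and the output's value is unchanged.

First evaluation (everything demanded from the output):
  node2 = min2(3, 0) = 0
  node4 = max2(0, 8) = 8

Propagation after the edit:
  node2: runs — input1 3->7; result 0 (same value as before).
  node4: checked — values it read are unchanged (node2 unchanged, input2 unchanged); reused cached 8 without running.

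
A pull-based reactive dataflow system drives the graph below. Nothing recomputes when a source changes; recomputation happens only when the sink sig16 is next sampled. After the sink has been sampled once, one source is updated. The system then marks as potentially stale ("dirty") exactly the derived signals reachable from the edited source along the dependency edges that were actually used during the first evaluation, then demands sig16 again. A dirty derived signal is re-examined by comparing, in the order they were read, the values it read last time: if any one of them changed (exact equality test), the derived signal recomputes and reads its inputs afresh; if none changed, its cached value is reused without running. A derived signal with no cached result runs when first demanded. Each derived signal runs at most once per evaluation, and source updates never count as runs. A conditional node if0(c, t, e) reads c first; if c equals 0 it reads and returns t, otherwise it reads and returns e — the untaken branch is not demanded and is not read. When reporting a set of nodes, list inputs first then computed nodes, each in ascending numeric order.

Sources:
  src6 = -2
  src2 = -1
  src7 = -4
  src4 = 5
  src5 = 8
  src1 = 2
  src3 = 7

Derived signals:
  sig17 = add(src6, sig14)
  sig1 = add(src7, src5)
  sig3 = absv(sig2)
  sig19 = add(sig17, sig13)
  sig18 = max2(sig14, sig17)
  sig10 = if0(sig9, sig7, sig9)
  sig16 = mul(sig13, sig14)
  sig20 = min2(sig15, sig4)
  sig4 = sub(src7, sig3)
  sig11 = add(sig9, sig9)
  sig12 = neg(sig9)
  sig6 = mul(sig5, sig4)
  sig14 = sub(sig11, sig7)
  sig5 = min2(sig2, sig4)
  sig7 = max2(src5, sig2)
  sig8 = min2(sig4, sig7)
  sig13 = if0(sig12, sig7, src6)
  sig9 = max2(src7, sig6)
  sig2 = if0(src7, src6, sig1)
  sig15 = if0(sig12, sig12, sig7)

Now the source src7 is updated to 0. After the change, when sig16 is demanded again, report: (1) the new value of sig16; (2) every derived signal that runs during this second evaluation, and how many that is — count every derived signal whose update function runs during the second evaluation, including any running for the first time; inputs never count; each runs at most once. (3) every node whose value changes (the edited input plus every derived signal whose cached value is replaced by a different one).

First evaluation (everything demanded from the output):
  sig1 = add(-4, 8) = 4
  sig2 = if0(src7=-4 -> else branch sig1) = 4
  sig3 = absv(4) = 4
  sig4 = sub(-4, 4) = -8
  sig5 = min2(4, -8) = -8
  sig6 = mul(-8, -8) = 64
  sig7 = max2(8, 4) = 8
  sig9 = max2(-4, 64) = 64
  sig11 = add(64, 64) = 128
  sig12 = neg(64) = -64
  sig13 = if0(sig12=-64 -> else branch src6) = -2
  sig14 = sub(128, 8) = 120
  sig16 = mul(-2, 120) = -240

Propagation after the edit:
  sig1: marked dirty but never re-examined — demand shifted away from it.
  sig2: runs — src7 -4->0; result -2.
  sig3: runs — sig2 4->-2; result 2.
  sig4: runs — src7 -4->0; sig3 4->2; result -2.
  sig5: runs — sig2 4->-2; sig4 -8->-2; result -2.
  sig6: runs — sig5 -8->-2; sig4 -8->-2; result 4.
  sig7: runs — sig2 4->-2; result 8 (same value as before).
  sig9: runs — src7 -4->0; sig6 64->4; result 4.
  sig11: runs — sig9 64->4; sig9 64->4; result 8.
  sig12: runs — sig9 64->4; result -4.
  sig13: runs — sig12 -64->-4; result -2 (same value as before).
  sig14: runs — sig11 128->8; result 0.
  sig16: runs — sig14 120->0; result 0.

Key observation: a condition flipped, so demand moved to the other branch — sig1 is never re-examined.

New value of sig16: 0.
Derived signals that run: sig2, sig3, sig4, sig5, sig6, sig7, sig9, sig11, sig12, sig13, sig14, sig16 — 12 in total.
Values that change: src7, sig2, sig3, sig4, sig5, sig6, sig9, sig11, sig12, sig14, sig16.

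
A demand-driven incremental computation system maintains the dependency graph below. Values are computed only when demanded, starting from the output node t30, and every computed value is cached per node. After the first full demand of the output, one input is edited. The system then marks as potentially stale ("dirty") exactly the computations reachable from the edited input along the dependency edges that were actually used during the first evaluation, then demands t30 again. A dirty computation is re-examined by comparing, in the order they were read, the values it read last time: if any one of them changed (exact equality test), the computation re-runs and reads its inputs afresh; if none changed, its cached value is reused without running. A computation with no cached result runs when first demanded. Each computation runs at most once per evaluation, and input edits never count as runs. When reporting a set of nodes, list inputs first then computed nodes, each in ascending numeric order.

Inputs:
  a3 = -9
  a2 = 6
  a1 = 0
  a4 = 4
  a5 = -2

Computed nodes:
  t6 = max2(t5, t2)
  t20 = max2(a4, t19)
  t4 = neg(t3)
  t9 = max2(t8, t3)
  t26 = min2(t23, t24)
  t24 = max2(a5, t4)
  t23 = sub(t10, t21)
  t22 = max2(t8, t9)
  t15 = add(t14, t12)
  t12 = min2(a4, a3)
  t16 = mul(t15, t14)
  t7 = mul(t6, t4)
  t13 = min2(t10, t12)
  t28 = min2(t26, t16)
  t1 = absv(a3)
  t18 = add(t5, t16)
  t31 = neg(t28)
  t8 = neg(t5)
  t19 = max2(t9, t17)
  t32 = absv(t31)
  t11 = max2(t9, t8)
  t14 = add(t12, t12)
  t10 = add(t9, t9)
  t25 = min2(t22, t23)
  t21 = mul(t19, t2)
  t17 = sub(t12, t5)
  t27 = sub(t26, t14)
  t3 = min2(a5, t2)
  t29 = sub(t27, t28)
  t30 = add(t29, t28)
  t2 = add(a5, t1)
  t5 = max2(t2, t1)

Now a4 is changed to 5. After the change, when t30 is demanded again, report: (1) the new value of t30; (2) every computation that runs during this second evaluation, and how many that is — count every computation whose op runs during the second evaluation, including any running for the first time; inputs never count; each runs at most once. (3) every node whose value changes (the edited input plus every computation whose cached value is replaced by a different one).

First evaluation (everything demanded from the output):
  t1 = absv(-9) = 9
  t2 = add(-2, 9) = 7
  t3 = min2(-2, 7) = -2
  t4 = neg(-2) = 2
  t5 = max2(7, 9) = 9
  t8 = neg(9) = -9
  t9 = max2(-9, -2) = -2
  t10 = add(-2, -2) = -4
  t12 = min2(4, -9) = -9
  t14 = add(-9, -9) = -18
  t15 = add(-18, -9) = -27
  t16 = mul(-27, -18) = 486
  t17 = sub(-9, 9) = -18
  t19 = max2(-2, -18) = -2
  t21 = mul(-2, 7) = -14
  t23 = sub(-4, -14) = 10
  t24 = max2(-2, 2) = 2
  t26 = min2(10, 2) = 2
  t27 = sub(2, -18) = 20
  t28 = min2(2, 486) = 2
  t29 = sub(20, 2) = 18
  t30 = add(18, 2) = 20

Propagation after the edit:
  t12: runs — a4 4->5; result -9 (same value as before).
  t14: checked — values it read are unchanged (t12 unchanged, t12 unchanged); reused cached -18 without running.
  t15: checked — values it read are unchanged (t14 unchanged, t12 unchanged); reused cached -27 without running.
  t16: checked — values it read are unchanged (t15 unchanged, t14 unchanged); reused cached 486 without running.
  t17: checked — values it read are unchanged (t12 unchanged, t5 unchanged); reused cached -18 without running.
  t19: checked — values it read are unchanged (t9 unchanged, t17 unchanged); reused cached -2 without running.
  t21: checked — values it read are unchanged (t19 unchanged, t2 unchanged); reused cached -14 without running.
  t23: checked — values it read are unchanged (t10 unchanged, t21 unchanged); reused cached 10 without running.
  t26: checked — values it read are unchanged (t23 unchanged, t24 unchanged); reused cached 2 without running.
  t27: checked — values it read are unchanged (t26 unchanged, t14 unchanged); reused cached 20 without running.
  t28: checked — values it read are unchanged (t26 unchanged, t16 unchanged); reused cached 2 without running.
  t29: checked — values it read are unchanged (t27 unchanged, t28 unchanged); reused cached 18 without running.
  t30: checked — values it read are unchanged (t29 unchanged, t28 unchanged); reused cached 20 without running.

Key observation: the change is absorbed at t12 — it re-runs but produces the same value, and the output's value is unchanged.

New value of t30: 20.
Computations that run: t12 — 1 in total.
Values that change: a4.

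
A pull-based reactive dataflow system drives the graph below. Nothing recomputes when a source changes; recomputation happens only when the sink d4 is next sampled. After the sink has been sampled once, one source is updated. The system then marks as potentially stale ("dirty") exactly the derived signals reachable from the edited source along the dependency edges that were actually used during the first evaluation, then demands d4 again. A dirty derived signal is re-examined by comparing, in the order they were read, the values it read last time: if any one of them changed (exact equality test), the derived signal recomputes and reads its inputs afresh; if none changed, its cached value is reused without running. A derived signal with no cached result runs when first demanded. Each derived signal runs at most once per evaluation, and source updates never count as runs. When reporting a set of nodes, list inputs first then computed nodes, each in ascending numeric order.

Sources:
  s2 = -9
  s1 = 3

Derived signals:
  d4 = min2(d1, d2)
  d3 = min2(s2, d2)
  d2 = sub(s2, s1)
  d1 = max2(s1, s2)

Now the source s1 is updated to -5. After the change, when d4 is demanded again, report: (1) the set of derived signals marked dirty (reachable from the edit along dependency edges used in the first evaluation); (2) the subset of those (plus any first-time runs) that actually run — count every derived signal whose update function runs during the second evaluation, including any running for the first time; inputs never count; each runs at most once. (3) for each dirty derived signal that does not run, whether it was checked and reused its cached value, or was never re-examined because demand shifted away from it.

First evaluation (everything demanded from the output):
  d1 = max2(3, -9) = 3
  d2 = sub(-9, 3) = -12
  d4 = min2(3, -12) = -12

Propagation after the edit:
  d1: runs — s1 3->-5; result -5.
  d2: runs — s1 3->-5; result -4.
  d4: runs — d1 3->-5; d2 -12->-4; result -5.

Marked dirty: d1, d2, d4.
Derived signals that run: d1, d2, d4 — 3 in total.
Every dirty derived signal ran.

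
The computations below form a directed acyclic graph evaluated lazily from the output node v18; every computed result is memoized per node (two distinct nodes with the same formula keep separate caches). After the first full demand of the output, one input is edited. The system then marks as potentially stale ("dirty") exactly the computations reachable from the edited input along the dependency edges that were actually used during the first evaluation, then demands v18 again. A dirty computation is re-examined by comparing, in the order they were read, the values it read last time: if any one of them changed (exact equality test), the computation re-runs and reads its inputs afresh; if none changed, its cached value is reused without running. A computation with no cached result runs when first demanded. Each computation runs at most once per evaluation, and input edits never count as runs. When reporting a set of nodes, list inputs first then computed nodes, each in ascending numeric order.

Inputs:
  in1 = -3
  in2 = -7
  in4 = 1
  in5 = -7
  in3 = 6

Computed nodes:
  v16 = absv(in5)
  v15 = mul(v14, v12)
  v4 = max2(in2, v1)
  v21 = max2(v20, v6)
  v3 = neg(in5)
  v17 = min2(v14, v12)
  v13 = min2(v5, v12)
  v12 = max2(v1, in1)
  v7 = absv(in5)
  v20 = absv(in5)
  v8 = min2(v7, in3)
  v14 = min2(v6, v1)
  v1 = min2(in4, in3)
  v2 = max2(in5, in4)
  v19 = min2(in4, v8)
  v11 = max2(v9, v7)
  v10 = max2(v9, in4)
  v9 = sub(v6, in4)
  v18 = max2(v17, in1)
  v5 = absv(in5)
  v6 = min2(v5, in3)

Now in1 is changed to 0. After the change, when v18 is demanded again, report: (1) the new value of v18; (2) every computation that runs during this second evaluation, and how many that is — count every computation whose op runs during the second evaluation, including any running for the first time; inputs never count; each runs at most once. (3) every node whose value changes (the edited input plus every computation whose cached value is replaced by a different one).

First demand of the output computes:
  v1 = min2(1, 6) = 1
  v5 = absv(-7) = 7
  v6 = min2(7, 6) = 6
  v12 = max2(1, -3) = 1
  v14 = min2(6, 1) = 1
  v17 = min2(1, 1) = 1
  v18 = max2(1, -3) = 1

After the edit, cleaning proceeds:
  v12: a read changed (in1 -3->0) — executes, giving 1 — identical to its old value.
  v17: dirty, but its reads are unchanged (v14 unchanged, v12 unchanged); cached 1 stands.
  v18: a read changed (in1 -3->0) — executes, giving 1 — identical to its old value.

Note where the cutoff bites: v17 is checked, finds nothing changed, and keeps its cache.

Demanding v18 again yields 1.
2 computations run: v12, v18.
The nodes whose values change: in1.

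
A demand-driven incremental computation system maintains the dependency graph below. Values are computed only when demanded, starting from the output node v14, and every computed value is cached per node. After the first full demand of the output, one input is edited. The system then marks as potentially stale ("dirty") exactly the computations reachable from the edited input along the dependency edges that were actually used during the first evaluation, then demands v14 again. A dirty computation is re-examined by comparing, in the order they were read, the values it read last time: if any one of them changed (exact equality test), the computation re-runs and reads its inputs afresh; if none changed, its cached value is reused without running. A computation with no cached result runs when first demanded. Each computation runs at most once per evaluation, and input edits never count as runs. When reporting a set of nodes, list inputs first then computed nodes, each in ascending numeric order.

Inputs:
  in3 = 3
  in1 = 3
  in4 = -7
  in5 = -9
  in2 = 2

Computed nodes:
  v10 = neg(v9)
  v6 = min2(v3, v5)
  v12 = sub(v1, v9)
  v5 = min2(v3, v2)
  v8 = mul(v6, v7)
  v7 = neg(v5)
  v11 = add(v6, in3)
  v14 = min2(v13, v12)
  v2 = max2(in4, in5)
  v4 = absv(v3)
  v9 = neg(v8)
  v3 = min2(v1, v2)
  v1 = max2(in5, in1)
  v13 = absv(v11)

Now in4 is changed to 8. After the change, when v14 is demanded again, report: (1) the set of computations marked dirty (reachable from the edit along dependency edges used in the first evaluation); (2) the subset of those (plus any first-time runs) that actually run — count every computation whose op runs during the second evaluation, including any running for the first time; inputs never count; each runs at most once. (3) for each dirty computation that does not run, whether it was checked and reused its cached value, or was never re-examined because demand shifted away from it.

Marked dirty: v2, v3, v5, v6, v7, v8, v9, v11, v12, v13, v14.
Computations that run: v2, v3, v5, v6, v7, v8, v9, v11, v12, v13, v14 — 11 in total.
Every dirty computation ran.

First evaluation (everything demanded from the output):
  v1 = max2(-9, 3) = 3
  v2 = max2(-7, -9) = -7
  v3 = min2(3, -7) = -7
  v5 = min2(-7, -7) = -7
  v6 = min2(-7, -7) = -7
  v7 = neg(-7) = 7
  v8 = mul(-7, 7) = -49
  v9 = neg(-49) = 49
  v11 = add(-7, 3) = -4
  v12 = sub(3, 49) = -46
  v13 = absv(-4) = 4
  v14 = min2(4, -46) = -46

Propagation after the edit:
  v2: runs — in4 -7->8; result 8.
  v3: runs — v2 -7->8; result 3.
  v5: runs — v3 -7->3; v2 -7->8; result 3.
  v6: runs — v3 -7->3; v5 -7->3; result 3.
  v7: runs — v5 -7->3; result -3.
  v8: runs — v6 -7->3; v7 7->-3; result -9.
  v9: runs — v8 -49->-9; result 9.
  v11: runs — v6 -7->3; result 6.
  v12: runs — v9 49->9; result -6.
  v13: runs — v11 -4->6; result 6.
  v14: runs — v13 4->6; v12 -46->-6; result -6.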